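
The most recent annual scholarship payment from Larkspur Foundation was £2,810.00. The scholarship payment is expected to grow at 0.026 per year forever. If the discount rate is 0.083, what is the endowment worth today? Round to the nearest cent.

£50580.00

D₁ = D₀ × (1 + g) = £2,810.00 × 1.026 = £2,883.0600
Growing perpetuity: P = D₁ / (r − g) = £2,883.0600 / (0.083 − 0.026) = £50,580.00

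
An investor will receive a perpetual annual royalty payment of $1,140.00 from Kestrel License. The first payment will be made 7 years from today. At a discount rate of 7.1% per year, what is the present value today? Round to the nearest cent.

$10639.22

Value at end of year 6: C / r = $1,140.00 / 0.071 = $16,056.3380
Discount to today: PV = $16,056.3380 / (1 + 0.071)^6 = $16,056.3380 / 1.509165 = $10,639.22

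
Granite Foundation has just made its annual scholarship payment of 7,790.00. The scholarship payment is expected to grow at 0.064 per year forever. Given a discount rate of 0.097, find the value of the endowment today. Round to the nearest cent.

251168.48

D₁ = D₀ × (1 + g) = 7,790.00 × 1.064 = 8,288.5600
Growing perpetuity: P = D₁ / (r − g) = 8,288.5600 / (0.097 − 0.064) = 251,168.48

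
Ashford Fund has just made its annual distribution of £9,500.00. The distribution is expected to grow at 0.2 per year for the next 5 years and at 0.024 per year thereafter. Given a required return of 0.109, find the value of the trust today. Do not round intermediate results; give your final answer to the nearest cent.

£230320.57

D_1 = 11400.00000
D_2 = 13680.00000
D_3 = 16416.00000
D_4 = 19699.20000
D_5 = 23639.04000
Terminal value at year 5: TV = D_5×(1+g_2)/(r−g_2) = 24206.37696/0.085 = 284780.90541
P_0 = D_1/(1+r)^1 + D_2/(1+r)^2 + D_3/(1+r)^3 + D_4/(1+r)^4 + D_5/(1+r)^5 + TV/(1+r)^5
    = 10279.53111 + 11123.02735 + 12035.73744 + 13023.34078 + 14091.98281 + 169766.94587 = 230320.56536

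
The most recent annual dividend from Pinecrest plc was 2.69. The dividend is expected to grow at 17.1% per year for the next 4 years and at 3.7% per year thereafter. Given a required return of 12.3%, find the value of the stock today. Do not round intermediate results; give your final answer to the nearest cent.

D_1 = 3.14999
D_2 = 3.68864
D_3 = 4.31940
D_4 = 5.05801
Terminal value at year 4: TV = D_4×(1+g_2)/(r−g_2) = 5.24516/0.086 = 60.99022
P_0 = D_1/(1+r)^1 + D_2/(1+r)^2 + D_3/(1+r)^3 + D_4/(1+r)^4 + TV/(1+r)^4
    = 2.80498 + 2.92487 + 3.04989 + 3.18025 + 38.34786 = 50.30784

50.31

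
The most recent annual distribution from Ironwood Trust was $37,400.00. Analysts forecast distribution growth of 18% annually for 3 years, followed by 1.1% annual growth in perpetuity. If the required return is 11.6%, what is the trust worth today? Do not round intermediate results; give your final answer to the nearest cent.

$551251.45

D_1 = 44132.00000
D_2 = 52075.76000
D_3 = 61449.39680
Terminal value at year 3: TV = D_3×(1+g_2)/(r−g_2) = 62125.34016/0.105 = 591669.90633
P_0 = D_1/(1+r)^1 + D_2/(1+r)^2 + D_3/(1+r)^3 + TV/(1+r)^3
    = 39544.80287 + 41812.60518 + 44210.46068 + 425683.57852 = 551251.44724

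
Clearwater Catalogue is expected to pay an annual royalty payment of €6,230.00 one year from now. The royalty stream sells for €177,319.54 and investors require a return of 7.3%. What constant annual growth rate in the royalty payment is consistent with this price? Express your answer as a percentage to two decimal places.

3.79%

P = D₁/(r−g) ⇒ g = r − D₁/P = 0.073 − €6,230.00/€177,319.54 = 0.037866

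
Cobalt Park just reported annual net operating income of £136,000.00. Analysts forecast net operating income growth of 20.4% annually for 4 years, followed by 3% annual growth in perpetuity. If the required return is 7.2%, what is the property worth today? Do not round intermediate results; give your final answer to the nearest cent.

£6040439.64

D_1 = 163744.00000
D_2 = 197147.77600
D_3 = 237365.92230
D_4 = 285788.57045
Terminal value at year 4: TV = D_4×(1+g_2)/(r−g_2) = 294362.22757/0.042 = 7008624.46590
P_0 = D_1/(1+r)^1 + D_2/(1+r)^2 + D_3/(1+r)^3 + D_4/(1+r)^4 + TV/(1+r)^4
    = 152746.26866 + 171554.57786 + 192678.83558 + 216404.21459 + 5307055.73866 = 6040439.63533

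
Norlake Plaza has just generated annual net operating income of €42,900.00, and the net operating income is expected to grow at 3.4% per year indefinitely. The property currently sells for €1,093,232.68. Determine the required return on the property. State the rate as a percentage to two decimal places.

7.46%

D₁ = €42,900.00 × 1.034 = €44,358.6000
P = D₁/(r − g) ⇒ r = D₁/P + g = €44,358.6000/€1,093,232.68 + 0.034 = 0.040576 + 0.034 = 0.074576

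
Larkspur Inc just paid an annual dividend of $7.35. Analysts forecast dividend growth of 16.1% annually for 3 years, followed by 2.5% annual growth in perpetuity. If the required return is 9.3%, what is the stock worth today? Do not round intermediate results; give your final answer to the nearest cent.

$157.69

D_1 = 8.53335
D_2 = 9.90722
D_3 = 11.50228
Terminal value at year 3: TV = D_3×(1+g_2)/(r−g_2) = 11.78984/0.068 = 173.37998
P_0 = D_1/(1+r)^1 + D_2/(1+r)^2 + D_3/(1+r)^3 + TV/(1+r)^3
    = 7.80727 + 8.29300 + 8.80894 + 132.78177 = 157.69098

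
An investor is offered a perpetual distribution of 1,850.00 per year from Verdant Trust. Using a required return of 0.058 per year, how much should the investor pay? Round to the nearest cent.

Level perpetuity: PV = C / r = 1,850.00 / 0.058 = 31,896.55

31896.55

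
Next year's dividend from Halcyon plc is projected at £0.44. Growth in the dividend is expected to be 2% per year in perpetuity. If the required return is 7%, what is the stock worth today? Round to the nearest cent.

Growing perpetuity: P = D₁ / (r − g) = £0.4400 / (0.07 − 0.02) = £8.80

£8.80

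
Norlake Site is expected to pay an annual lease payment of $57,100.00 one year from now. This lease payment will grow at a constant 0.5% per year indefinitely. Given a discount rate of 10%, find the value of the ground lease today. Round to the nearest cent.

$601052.63

Growing perpetuity: P = D₁ / (r − g) = $57,100.0000 / (0.1 − 0.005) = $601,052.63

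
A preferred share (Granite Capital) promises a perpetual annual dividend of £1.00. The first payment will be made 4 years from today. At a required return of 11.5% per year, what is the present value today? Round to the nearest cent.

£6.27

Value at end of year 3: C / r = £1.00 / 0.115 = £8.6957
Discount to today: PV = £8.6957 / (1 + 0.115)^3 = £8.6957 / 1.386196 = £6.27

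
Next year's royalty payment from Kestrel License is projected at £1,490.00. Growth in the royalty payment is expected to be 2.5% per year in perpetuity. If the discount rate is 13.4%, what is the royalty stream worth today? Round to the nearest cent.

£13669.72

Growing perpetuity: P = D₁ / (r − g) = £1,490.0000 / (0.134 − 0.025) = £13,669.72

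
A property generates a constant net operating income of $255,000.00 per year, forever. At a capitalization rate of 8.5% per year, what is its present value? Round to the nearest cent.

$3000000.00

Level perpetuity: PV = C / r = $255,000.00 / 0.085 = $3,000,000.00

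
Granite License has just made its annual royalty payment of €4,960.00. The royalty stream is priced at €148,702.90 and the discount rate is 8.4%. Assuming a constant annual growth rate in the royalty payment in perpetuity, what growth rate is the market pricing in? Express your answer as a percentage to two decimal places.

P = D₀(1+g)/(r−g) ⇒ P(r−g) = D₀(1+g) ⇒ g(P+D₀) = P·r − D₀
g = (P·r − D₀)/(P + D₀) = (€148,702.90×0.084 − €4,960.00) / (€148,702.90 + €4,960.00) = 0.049010

4.90%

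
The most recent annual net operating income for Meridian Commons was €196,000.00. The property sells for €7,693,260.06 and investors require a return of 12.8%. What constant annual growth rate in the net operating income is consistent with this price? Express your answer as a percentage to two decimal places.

P = D₀(1+g)/(r−g) ⇒ P(r−g) = D₀(1+g) ⇒ g(P+D₀) = P·r − D₀
g = (P·r − D₀)/(P + D₀) = (€7,693,260.06×0.128 − €196,000.00) / (€7,693,260.06 + €196,000.00) = 0.099976

10.00%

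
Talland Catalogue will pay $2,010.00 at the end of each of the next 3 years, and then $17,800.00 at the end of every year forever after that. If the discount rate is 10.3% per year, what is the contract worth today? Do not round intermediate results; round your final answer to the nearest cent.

PV of 3-year annuity: $2,010.00 × [1 − (1+0.103)^−3] / 0.103 = 4972.29004
Perpetuity value at year 3: $17,800.00 / 0.103 = 172815.53398
PV of perpetuity: 172815.53398 / (1+0.103)^3 = 128782.31872
Total PV = 4972.29004 + 128782.31872 = 133754.60876

$133754.61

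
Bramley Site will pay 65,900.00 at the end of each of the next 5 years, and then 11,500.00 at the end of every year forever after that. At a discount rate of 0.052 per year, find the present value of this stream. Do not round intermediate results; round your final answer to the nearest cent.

PV of 5-year annuity: 65,900.00 × [1 − (1+0.052)^−5] / 0.052 = 283741.99969
Perpetuity value at year 5: 11,500.00 / 0.052 = 221153.84615
PV of perpetuity: 221153.84615 / (1+0.052)^5 = 171638.92967
Total PV = 283741.99969 + 171638.92967 = 455380.92936

455380.93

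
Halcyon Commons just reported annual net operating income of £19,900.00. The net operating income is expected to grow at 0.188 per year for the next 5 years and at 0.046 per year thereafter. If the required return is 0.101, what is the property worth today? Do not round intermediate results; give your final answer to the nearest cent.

D_1 = 23641.20000
D_2 = 28085.74560
D_3 = 33365.86577
D_4 = 39638.64854
D_5 = 47090.71446
Terminal value at year 5: TV = D_5×(1+g_2)/(r−g_2) = 49256.88733/0.055 = 895579.76961
P_0 = D_1/(1+r)^1 + D_2/(1+r)^2 + D_3/(1+r)^3 + D_4/(1+r)^4 + D_5/(1+r)^5 + TV/(1+r)^5
    = 21472.47956 + 23169.21501 + 25000.02491 + 26975.50372 + 29107.08303 + 553563.79730 = 679288.10354

£679288.10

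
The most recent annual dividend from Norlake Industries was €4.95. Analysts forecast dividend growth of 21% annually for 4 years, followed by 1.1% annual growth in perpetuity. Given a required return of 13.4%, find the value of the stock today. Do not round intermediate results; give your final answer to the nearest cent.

D_1 = 5.98950
D_2 = 7.24730
D_3 = 8.76923
D_4 = 10.61076
Terminal value at year 4: TV = D_4×(1+g_2)/(r−g_2) = 10.72748/0.123 = 87.21531
P_0 = D_1/(1+r)^1 + D_2/(1+r)^2 + D_3/(1+r)^3 + D_4/(1+r)^4 + TV/(1+r)^4
    = 5.28175 + 5.63573 + 6.01343 + 6.41644 + 52.74005 = 76.08739

€76.09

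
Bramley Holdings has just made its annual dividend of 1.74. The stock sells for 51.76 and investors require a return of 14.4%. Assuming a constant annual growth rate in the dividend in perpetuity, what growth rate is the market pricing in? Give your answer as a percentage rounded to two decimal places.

P = D₀(1+g)/(r−g) ⇒ P(r−g) = D₀(1+g) ⇒ g(P+D₀) = P·r − D₀
g = (P·r − D₀)/(P + D₀) = (51.76×0.144 − 1.74) / (51.76 + 1.74) = 0.106793

10.68%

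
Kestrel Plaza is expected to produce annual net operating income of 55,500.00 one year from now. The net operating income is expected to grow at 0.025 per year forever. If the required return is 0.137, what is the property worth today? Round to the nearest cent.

Growing perpetuity: P = D₁ / (r − g) = 55,500.0000 / (0.137 − 0.025) = 495,535.71

495535.71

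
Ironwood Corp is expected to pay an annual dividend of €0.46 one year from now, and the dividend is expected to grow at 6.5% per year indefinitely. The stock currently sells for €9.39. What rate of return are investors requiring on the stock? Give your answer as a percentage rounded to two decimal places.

11.40%

P = D₁/(r − g) ⇒ r = D₁/P + g = €0.4600/€9.39 + 0.065 = 0.048988 + 0.065 = 0.113988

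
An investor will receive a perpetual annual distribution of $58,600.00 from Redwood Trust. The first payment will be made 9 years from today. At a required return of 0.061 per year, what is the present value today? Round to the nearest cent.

$598197.66

Value at end of year 8: C / r = $58,600.00 / 0.061 = $960,655.7377
Discount to today: PV = $960,655.7377 / (1 + 0.061)^8 = $960,655.7377 / 1.605917 = $598,197.66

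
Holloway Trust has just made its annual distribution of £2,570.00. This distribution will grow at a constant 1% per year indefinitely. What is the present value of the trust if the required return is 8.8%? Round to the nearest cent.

£33278.21

D₁ = D₀ × (1 + g) = £2,570.00 × 1.01 = £2,595.7000
Growing perpetuity: P = D₁ / (r − g) = £2,595.7000 / (0.088 − 0.01) = £33,278.21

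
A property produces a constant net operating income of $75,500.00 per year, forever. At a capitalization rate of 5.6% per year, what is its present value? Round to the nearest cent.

Level perpetuity: PV = C / r = $75,500.00 / 0.056 = $1,348,214.29

$1348214.29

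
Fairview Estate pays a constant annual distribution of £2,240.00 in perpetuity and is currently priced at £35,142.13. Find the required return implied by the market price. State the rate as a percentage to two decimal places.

P = C/r ⇒ r = C/P = £2,240.00/£35,142.13 = 0.063741

6.37%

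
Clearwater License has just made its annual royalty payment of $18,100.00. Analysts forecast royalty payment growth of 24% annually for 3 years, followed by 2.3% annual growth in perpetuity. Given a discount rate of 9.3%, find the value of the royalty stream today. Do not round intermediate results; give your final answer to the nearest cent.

$456502.57

D_1 = 22444.00000
D_2 = 27830.56000
D_3 = 34509.89440
Terminal value at year 3: TV = D_3×(1+g_2)/(r−g_2) = 35303.62197/0.07 = 504337.45673
P_0 = D_1/(1+r)^1 + D_2/(1+r)^2 + D_3/(1+r)^3 + TV/(1+r)^3
    = 20534.30924 + 23296.01414 + 26429.14688 + 386243.10366 = 456502.57392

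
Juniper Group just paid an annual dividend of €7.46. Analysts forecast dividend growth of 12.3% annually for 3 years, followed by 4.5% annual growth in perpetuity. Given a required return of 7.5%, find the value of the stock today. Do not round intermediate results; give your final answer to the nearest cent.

€320.68

D_1 = 8.37758
D_2 = 9.40802
D_3 = 10.56521
Terminal value at year 3: TV = D_3×(1+g_2)/(r−g_2) = 11.04064/0.03 = 368.02145
P_0 = D_1/(1+r)^1 + D_2/(1+r)^2 + D_3/(1+r)^3 + TV/(1+r)^3
    = 7.79310 + 8.14107 + 8.50458 + 296.24276 = 320.68150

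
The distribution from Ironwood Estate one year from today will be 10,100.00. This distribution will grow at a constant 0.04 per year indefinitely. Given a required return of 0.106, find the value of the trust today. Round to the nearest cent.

153030.30

Growing perpetuity: P = D₁ / (r − g) = 10,100.0000 / (0.106 − 0.04) = 153,030.30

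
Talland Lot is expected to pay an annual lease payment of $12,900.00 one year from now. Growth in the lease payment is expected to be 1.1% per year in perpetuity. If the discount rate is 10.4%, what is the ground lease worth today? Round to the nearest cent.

Growing perpetuity: P = D₁ / (r − g) = $12,900.0000 / (0.104 − 0.011) = $138,709.68

$138709.68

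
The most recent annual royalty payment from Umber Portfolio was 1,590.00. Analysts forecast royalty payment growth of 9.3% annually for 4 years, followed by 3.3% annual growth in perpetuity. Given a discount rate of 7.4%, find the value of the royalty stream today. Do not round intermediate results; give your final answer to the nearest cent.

49617.47

D_1 = 1737.87000
D_2 = 1899.49191
D_3 = 2076.14466
D_4 = 2269.22611
Terminal value at year 4: TV = D_4×(1+g_2)/(r−g_2) = 2344.11057/0.041 = 57173.42860
P_0 = D_1/(1+r)^1 + D_2/(1+r)^2 + D_3/(1+r)^3 + D_4/(1+r)^4 + TV/(1+r)^4
    = 1618.12849 + 1646.75460 + 1675.88713 + 1705.53504 + 42971.16336 = 49617.46862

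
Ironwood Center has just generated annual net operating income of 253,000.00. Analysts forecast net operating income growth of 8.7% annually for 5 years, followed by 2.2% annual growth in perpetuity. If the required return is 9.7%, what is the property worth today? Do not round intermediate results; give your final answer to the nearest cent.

4524073.53

D_1 = 275011.00000
D_2 = 298936.95700
D_3 = 324944.47226
D_4 = 353214.64135
D_5 = 383944.31514
Terminal value at year 5: TV = D_5×(1+g_2)/(r−g_2) = 392391.09008/0.075 = 5231881.20101
P_0 = D_1/(1+r)^1 + D_2/(1+r)^2 + D_3/(1+r)^3 + D_4/(1+r)^4 + D_5/(1+r)^5 + TV/(1+r)^5
    = 250693.71012 + 248408.44385 + 246144.00954 + 243900.21729 + 241676.87894 + 3293250.27029 = 4524073.53002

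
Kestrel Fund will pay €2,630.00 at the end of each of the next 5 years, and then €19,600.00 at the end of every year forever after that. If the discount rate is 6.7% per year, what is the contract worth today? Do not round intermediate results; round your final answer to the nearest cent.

€222394.46

PV of 5-year annuity: €2,630.00 × [1 − (1+0.067)^−5] / 0.067 = 10870.69530
Perpetuity value at year 5: €19,600.00 / 0.067 = 292537.31343
PV of perpetuity: 292537.31343 / (1+0.067)^5 = 211523.76669
Total PV = 10870.69530 + 211523.76669 = 222394.46199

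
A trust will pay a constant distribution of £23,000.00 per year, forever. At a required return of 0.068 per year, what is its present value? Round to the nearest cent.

£338235.29

Level perpetuity: PV = C / r = £23,000.00 / 0.068 = £338,235.29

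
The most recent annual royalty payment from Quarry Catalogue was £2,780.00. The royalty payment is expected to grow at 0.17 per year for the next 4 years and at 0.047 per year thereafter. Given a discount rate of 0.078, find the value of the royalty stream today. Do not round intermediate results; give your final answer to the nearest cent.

D_1 = 3252.60000
D_2 = 3805.54200
D_3 = 4452.48414
D_4 = 5209.40644
Terminal value at year 4: TV = D_4×(1+g_2)/(r−g_2) = 5454.24855/0.031 = 175943.50151
P_0 = D_1/(1+r)^1 + D_2/(1+r)^2 + D_3/(1+r)^3 + D_4/(1+r)^4 + TV/(1+r)^4
    = 3017.25417 + 3274.75639 + 3554.23467 + 3857.56453 + 130286.13099 = 143989.94074

£143989.94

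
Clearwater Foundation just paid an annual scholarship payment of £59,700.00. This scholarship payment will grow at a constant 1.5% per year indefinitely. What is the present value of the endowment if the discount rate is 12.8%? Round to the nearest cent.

D₁ = D₀ × (1 + g) = £59,700.00 × 1.015 = £60,595.5000
Growing perpetuity: P = D₁ / (r − g) = £60,595.5000 / (0.128 − 0.015) = £536,243.36

£536243.36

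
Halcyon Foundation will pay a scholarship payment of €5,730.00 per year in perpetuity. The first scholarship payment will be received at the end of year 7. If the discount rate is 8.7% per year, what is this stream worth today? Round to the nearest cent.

Value at end of year 6: C / r = €5,730.00 / 0.087 = €65,862.0690
Discount to today: PV = €65,862.0690 / (1 + 0.087)^6 = €65,862.0690 / 1.649595 = €39,926.21

€39926.21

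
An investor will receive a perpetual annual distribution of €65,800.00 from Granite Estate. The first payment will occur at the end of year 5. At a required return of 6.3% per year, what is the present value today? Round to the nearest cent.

Value at end of year 4: C / r = €65,800.00 / 0.063 = €1,044,444.4444
Discount to today: PV = €1,044,444.4444 / (1 + 0.063)^4 = €1,044,444.4444 / 1.276830 = €817,998.08

€817998.08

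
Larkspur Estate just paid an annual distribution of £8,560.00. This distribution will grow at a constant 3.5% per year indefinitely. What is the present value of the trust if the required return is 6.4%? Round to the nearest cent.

D₁ = D₀ × (1 + g) = £8,560.00 × 1.035 = £8,859.6000
Growing perpetuity: P = D₁ / (r − g) = £8,859.6000 / (0.064 − 0.035) = £305,503.45

£305503.45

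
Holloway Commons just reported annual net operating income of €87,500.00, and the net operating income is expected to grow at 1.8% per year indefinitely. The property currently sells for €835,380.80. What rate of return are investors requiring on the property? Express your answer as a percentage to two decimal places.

12.46%

D₁ = €87,500.00 × 1.018 = €89,075.0000
P = D₁/(r − g) ⇒ r = D₁/P + g = €89,075.0000/€835,380.80 + 0.018 = 0.106628 + 0.018 = 0.124628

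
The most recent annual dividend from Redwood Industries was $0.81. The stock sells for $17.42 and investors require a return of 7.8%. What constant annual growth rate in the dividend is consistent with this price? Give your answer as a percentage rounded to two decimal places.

3.01%

P = D₀(1+g)/(r−g) ⇒ P(r−g) = D₀(1+g) ⇒ g(P+D₀) = P·r − D₀
g = (P·r − D₀)/(P + D₀) = ($17.42×0.078 − $0.81) / ($17.42 + $0.81) = 0.030102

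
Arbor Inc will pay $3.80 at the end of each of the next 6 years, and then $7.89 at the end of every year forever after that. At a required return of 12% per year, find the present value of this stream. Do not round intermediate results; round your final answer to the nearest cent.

PV of 6-year annuity: $3.80 × [1 − (1+0.12)^−6] / 0.12 = 15.62335
Perpetuity value at year 6: $7.89 / 0.12 = 65.75000
PV of perpetuity: 65.75000 / (1+0.12)^6 = 33.31100
Total PV = 15.62335 + 33.31100 = 48.93434

$48.93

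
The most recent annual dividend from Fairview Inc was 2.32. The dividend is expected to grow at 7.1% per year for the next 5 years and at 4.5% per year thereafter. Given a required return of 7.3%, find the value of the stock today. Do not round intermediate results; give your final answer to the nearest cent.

D_1 = 2.48472
D_2 = 2.66114
D_3 = 2.85008
D_4 = 3.05243
D_5 = 3.26915
Terminal value at year 5: TV = D_5×(1+g_2)/(r−g_2) = 3.41627/0.028 = 122.00949
P_0 = D_1/(1+r)^1 + D_2/(1+r)^2 + D_3/(1+r)^3 + D_4/(1+r)^4 + D_5/(1+r)^5 + TV/(1+r)^5
    = 2.31568 + 2.31136 + 2.30705 + 2.30275 + 2.29846 + 85.78177 = 97.31706

97.32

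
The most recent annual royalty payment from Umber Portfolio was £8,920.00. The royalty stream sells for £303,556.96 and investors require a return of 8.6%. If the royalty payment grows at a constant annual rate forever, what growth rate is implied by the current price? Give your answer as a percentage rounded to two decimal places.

5.50%

P = D₀(1+g)/(r−g) ⇒ P(r−g) = D₀(1+g) ⇒ g(P+D₀) = P·r − D₀
g = (P·r − D₀)/(P + D₀) = (£303,556.96×0.086 − £8,920.00) / (£303,556.96 + £8,920.00) = 0.054999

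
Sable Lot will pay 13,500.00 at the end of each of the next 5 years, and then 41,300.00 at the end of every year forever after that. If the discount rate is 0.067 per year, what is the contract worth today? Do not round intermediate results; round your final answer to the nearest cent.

PV of 5-year annuity: 13,500.00 × [1 − (1+0.067)^−5] / 0.067 = 55800.14699
Perpetuity value at year 5: 41,300.00 / 0.067 = 616417.91045
PV of perpetuity: 616417.91045 / (1+0.067)^5 = 445710.79410
Total PV = 55800.14699 + 445710.79410 = 501510.94109

501510.94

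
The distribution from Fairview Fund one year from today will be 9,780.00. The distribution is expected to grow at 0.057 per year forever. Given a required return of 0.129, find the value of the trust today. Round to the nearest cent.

Growing perpetuity: P = D₁ / (r − g) = 9,780.0000 / (0.129 − 0.057) = 135,833.33

135833.33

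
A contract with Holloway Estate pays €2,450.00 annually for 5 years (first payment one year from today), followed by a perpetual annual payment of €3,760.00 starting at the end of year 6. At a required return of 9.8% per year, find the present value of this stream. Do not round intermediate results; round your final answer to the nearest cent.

€33375.94

PV of 5-year annuity: €2,450.00 × [1 − (1+0.098)^−5] / 0.098 = 9335.07543
Perpetuity value at year 5: €3,760.00 / 0.098 = 38367.34694
PV of perpetuity: 38367.34694 / (1+0.098)^5 = 24040.86384
Total PV = 9335.07543 + 24040.86384 = 33375.93926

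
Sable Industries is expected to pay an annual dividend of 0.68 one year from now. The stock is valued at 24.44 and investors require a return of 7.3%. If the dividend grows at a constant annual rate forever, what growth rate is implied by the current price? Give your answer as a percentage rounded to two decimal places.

4.52%

P = D₁/(r−g) ⇒ g = r − D₁/P = 0.073 − 0.68/24.44 = 0.045177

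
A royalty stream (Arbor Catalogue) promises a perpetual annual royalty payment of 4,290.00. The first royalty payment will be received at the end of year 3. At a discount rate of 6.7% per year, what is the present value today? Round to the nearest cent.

56241.08

Value at end of year 2: C / r = 4,290.00 / 0.067 = 64,029.8507
Discount to today: PV = 64,029.8507 / (1 + 0.067)^2 = 64,029.8507 / 1.138489 = 56,241.08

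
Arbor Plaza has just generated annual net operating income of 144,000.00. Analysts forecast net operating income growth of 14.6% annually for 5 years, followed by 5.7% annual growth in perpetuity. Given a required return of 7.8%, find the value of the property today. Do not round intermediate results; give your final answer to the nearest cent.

D_1 = 165024.00000
D_2 = 189117.50400
D_3 = 216728.65958
D_4 = 248371.04388
D_5 = 284633.21629
Terminal value at year 5: TV = D_5×(1+g_2)/(r−g_2) = 300857.30962/0.021 = 14326538.55327
P_0 = D_1/(1+r)^1 + D_2/(1+r)^2 + D_3/(1+r)^3 + D_4/(1+r)^4 + D_5/(1+r)^5 + TV/(1+r)^5
    = 153083.48794 + 162739.96028 + 173005.56074 + 183918.71300 + 195520.26446 + 9841186.64472 = 10709454.63115

10709454.63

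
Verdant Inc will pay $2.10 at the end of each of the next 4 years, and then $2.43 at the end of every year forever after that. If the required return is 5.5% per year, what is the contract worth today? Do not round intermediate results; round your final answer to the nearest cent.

PV of 4-year annuity: $2.10 × [1 − (1+0.055)^−4] / 0.055 = 7.36082
Perpetuity value at year 4: $2.43 / 0.055 = 44.18182
PV of perpetuity: 44.18182 / (1+0.055)^4 = 35.66430
Total PV = 7.36082 + 35.66430 = 43.02512

$43.03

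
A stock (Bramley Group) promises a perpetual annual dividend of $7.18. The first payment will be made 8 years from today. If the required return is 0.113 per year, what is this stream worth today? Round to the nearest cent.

$30.03

Value at end of year 7: C / r = $7.18 / 0.113 = $63.5398
Discount to today: PV = $63.5398 / (1 + 0.113)^7 = $63.5398 / 2.115759 = $30.03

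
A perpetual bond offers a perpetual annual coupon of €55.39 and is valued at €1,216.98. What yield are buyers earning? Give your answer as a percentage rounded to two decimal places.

P = C/r ⇒ r = C/P = €55.39/€1,216.98 = 0.045514

4.55%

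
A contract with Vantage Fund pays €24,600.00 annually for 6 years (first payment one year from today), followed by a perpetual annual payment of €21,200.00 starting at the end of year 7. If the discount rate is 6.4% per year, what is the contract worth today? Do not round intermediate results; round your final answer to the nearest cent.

€347760.83

PV of 6-year annuity: €24,600.00 × [1 − (1+0.064)^−6] / 0.064 = 119460.72236
Perpetuity value at year 6: €21,200.00 / 0.064 = 331250.00000
PV of perpetuity: 331250.00000 / (1+0.064)^6 = 228300.10918
Total PV = 119460.72236 + 228300.10918 = 347760.83155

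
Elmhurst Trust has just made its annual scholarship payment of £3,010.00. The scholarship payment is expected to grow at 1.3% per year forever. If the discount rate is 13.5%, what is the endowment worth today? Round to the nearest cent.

D₁ = D₀ × (1 + g) = £3,010.00 × 1.013 = £3,049.1300
Growing perpetuity: P = D₁ / (r − g) = £3,049.1300 / (0.135 − 0.013) = £24,992.87

£24992.87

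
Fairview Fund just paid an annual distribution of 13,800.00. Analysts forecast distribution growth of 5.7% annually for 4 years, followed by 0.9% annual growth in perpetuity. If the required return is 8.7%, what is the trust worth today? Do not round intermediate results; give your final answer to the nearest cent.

D_1 = 14586.60000
D_2 = 15418.03620
D_3 = 16296.86426
D_4 = 17225.78553
Terminal value at year 4: TV = D_4×(1+g_2)/(r−g_2) = 17380.81760/0.078 = 222830.99482
P_0 = D_1/(1+r)^1 + D_2/(1+r)^2 + D_3/(1+r)^3 + D_4/(1+r)^4 + TV/(1+r)^4
    = 13419.13523 + 13048.78192 + 12688.64994 + 12338.45721 + 159609.01699 = 211104.04129

211104.04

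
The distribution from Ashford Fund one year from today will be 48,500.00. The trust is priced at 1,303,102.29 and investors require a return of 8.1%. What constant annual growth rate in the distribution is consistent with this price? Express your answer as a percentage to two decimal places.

4.38%

P = D₁/(r−g) ⇒ g = r − D₁/P = 0.081 − 48,500.00/1,303,102.29 = 0.043781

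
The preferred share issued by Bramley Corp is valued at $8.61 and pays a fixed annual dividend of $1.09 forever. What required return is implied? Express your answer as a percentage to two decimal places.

P = C/r ⇒ r = C/P = $1.09/$8.61 = 0.126597

12.66%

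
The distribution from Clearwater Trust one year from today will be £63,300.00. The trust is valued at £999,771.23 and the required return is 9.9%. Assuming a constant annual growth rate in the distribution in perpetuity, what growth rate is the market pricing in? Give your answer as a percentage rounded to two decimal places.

P = D₁/(r−g) ⇒ g = r − D₁/P = 0.099 − £63,300.00/£999,771.23 = 0.035686

3.57%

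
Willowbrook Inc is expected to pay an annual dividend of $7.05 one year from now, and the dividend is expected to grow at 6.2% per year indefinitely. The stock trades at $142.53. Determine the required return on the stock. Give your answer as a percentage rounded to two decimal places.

11.15%

P = D₁/(r − g) ⇒ r = D₁/P + g = $7.0500/$142.53 + 0.062 = 0.049463 + 0.062 = 0.111463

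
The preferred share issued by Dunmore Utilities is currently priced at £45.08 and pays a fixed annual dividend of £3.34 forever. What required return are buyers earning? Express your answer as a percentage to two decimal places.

P = C/r ⇒ r = C/P = £3.34/£45.08 = 0.074091

7.41%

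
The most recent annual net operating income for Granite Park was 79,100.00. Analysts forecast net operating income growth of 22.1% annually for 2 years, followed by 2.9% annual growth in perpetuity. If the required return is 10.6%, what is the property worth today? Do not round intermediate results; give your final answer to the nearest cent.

D_1 = 96581.10000
D_2 = 117925.52310
Terminal value at year 2: TV = D_2×(1+g_2)/(r−g_2) = 121345.36327/0.077 = 1575913.80870
P_0 = D_1/(1+r)^1 + D_2/(1+r)^2 + TV/(1+r)^2
    = 87324.68354 + 96404.55570 + 1288315.42621 = 1472044.66546

1472044.67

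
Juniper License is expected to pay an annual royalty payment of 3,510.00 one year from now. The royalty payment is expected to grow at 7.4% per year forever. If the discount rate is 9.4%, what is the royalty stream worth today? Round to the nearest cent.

Growing perpetuity: P = D₁ / (r − g) = 3,510.0000 / (0.094 − 0.074) = 175,500.00

175500.00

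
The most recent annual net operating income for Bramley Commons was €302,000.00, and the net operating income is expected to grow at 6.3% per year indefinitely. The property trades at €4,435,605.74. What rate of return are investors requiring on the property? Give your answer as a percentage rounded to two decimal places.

13.54%

D₁ = €302,000.00 × 1.063 = €321,026.0000
P = D₁/(r − g) ⇒ r = D₁/P + g = €321,026.0000/€4,435,605.74 + 0.063 = 0.072375 + 0.063 = 0.135375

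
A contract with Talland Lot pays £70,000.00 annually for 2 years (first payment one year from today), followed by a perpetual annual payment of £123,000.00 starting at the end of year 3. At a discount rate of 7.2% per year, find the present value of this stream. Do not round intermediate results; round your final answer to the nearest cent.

£1612773.35

PV of 2-year annuity: £70,000.00 × [1 − (1+0.072)^−2] / 0.072 = 126211.29427
Perpetuity value at year 2: £123,000.00 / 0.072 = 1708333.33333
PV of perpetuity: 1708333.33333 / (1+0.072)^2 = 1486562.05911
Total PV = 126211.29427 + 1486562.05911 = 1612773.35338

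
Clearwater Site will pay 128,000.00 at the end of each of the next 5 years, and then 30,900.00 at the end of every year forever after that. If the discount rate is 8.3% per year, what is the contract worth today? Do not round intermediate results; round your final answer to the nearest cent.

756935.11

PV of 5-year annuity: 128,000.00 × [1 − (1+0.083)^−5] / 0.083 = 507051.31011
Perpetuity value at year 5: 30,900.00 / 0.083 = 372289.15663
PV of perpetuity: 372289.15663 / (1+0.083)^5 = 249883.80130
Total PV = 507051.31011 + 249883.80130 = 756935.11140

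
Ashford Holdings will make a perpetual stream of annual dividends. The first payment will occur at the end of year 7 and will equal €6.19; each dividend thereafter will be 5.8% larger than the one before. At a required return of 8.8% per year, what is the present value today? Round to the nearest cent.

Value at end of year 6: C₁ / (r − g) = €6.19 / (0.088 − 0.058) = €206.3333
Discount to today: PV = €206.3333 / (1 + 0.088)^6 = €206.3333 / 1.658721 = €124.39

€124.39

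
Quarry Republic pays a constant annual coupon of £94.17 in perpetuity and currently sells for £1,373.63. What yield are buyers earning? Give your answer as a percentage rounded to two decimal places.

6.86%

P = C/r ⇒ r = C/P = £94.17/£1,373.63 = 0.068556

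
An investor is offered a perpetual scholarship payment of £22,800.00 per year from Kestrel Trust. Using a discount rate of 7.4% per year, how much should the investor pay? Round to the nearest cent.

£308108.11

Level perpetuity: PV = C / r = £22,800.00 / 0.074 = £308,108.11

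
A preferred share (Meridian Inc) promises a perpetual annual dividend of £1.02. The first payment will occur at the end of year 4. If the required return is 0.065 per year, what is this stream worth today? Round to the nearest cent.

£12.99

Value at end of year 3: C / r = £1.02 / 0.065 = £15.6923
Discount to today: PV = £15.6923 / (1 + 0.065)^3 = £15.6923 / 1.207950 = £12.99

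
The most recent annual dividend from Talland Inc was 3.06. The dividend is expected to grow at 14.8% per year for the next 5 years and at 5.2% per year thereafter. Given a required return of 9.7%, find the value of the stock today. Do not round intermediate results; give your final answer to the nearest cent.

D_1 = 3.51288
D_2 = 4.03279
D_3 = 4.62964
D_4 = 5.31483
D_5 = 6.10142
Terminal value at year 5: TV = D_5×(1+g_2)/(r−g_2) = 6.41869/0.045 = 142.63762
P_0 = D_1/(1+r)^1 + D_2/(1+r)^2 + D_3/(1+r)^3 + D_4/(1+r)^4 + D_5/(1+r)^5 + TV/(1+r)^5
    = 3.20226 + 3.35114 + 3.50693 + 3.66997 + 3.84059 + 89.78441 = 107.35530

107.36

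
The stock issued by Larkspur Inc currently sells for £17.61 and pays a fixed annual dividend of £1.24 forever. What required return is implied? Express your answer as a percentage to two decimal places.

P = C/r ⇒ r = C/P = £1.24/£17.61 = 0.070415

7.04%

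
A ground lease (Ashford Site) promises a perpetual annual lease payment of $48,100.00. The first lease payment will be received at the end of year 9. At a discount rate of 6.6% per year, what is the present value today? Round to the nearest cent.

Value at end of year 8: C / r = $48,100.00 / 0.066 = $728,787.8788
Discount to today: PV = $728,787.8788 / (1 + 0.066)^8 = $728,787.8788 / 1.667468 = $437,062.46

$437062.46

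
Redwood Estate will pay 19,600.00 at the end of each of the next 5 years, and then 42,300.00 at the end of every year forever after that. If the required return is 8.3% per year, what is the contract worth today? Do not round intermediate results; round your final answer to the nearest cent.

PV of 5-year annuity: 19,600.00 × [1 − (1+0.083)^−5] / 0.083 = 77642.23186
Perpetuity value at year 5: 42,300.00 / 0.083 = 509638.55422
PV of perpetuity: 509638.55422 / (1+0.083)^5 = 342073.94158
Total PV = 77642.23186 + 342073.94158 = 419716.17344

419716.17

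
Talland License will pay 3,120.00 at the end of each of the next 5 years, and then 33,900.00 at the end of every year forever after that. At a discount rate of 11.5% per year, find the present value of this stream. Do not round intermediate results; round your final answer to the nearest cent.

PV of 5-year annuity: 3,120.00 × [1 − (1+0.115)^−5] / 0.115 = 11387.61888
Perpetuity value at year 5: 33,900.00 / 0.115 = 294782.60870
PV of perpetuity: 294782.60870 / (1+0.115)^5 = 171051.74968
Total PV = 11387.61888 + 171051.74968 = 182439.36857

182439.37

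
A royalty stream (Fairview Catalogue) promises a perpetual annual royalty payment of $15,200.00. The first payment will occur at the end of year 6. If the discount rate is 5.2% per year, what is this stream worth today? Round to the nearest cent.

Value at end of year 5: C / r = $15,200.00 / 0.052 = $292,307.6923
Discount to today: PV = $292,307.6923 / (1 + 0.052)^5 = $292,307.6923 / 1.288483 = $226,861.89

$226861.89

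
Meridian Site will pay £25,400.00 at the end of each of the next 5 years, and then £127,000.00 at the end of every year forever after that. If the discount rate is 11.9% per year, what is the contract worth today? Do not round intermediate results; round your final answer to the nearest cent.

PV of 5-year annuity: £25,400.00 × [1 − (1+0.119)^−5] / 0.119 = 91788.59670
Perpetuity value at year 5: £127,000.00 / 0.119 = 1067226.89076
PV of perpetuity: 1067226.89076 / (1+0.119)^5 = 608283.90724
Total PV = 91788.59670 + 608283.90724 = 700072.50395

£700072.50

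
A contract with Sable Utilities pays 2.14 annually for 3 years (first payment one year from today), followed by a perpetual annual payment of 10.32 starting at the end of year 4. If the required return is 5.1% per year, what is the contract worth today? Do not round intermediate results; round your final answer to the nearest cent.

180.12

PV of 3-year annuity: 2.14 × [1 − (1+0.051)^−3] / 0.051 = 5.81685
Perpetuity value at year 3: 10.32 / 0.051 = 202.35294
PV of perpetuity: 202.35294 / (1+0.051)^3 = 174.30160
Total PV = 5.81685 + 174.30160 = 180.11845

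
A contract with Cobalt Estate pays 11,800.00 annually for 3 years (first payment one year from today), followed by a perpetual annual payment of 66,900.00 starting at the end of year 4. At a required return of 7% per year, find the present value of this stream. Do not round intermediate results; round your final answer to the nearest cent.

PV of 3-year annuity: 11,800.00 × [1 − (1+0.07)^−3] / 0.07 = 30966.92932
Perpetuity value at year 3: 66,900.00 / 0.07 = 955714.28571
PV of perpetuity: 955714.28571 / (1+0.07)^3 = 780147.54234
Total PV = 30966.92932 + 780147.54234 = 811114.47167

811114.47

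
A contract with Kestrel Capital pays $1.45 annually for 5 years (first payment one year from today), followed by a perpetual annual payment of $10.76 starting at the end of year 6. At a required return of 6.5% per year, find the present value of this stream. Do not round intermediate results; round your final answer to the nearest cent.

PV of 5-year annuity: $1.45 × [1 − (1+0.065)^−5] / 0.065 = 6.02574
Perpetuity value at year 5: $10.76 / 0.065 = 165.53846
PV of perpetuity: 165.53846 / (1+0.065)^5 = 120.82335
Total PV = 6.02574 + 120.82335 = 126.84909

$126.85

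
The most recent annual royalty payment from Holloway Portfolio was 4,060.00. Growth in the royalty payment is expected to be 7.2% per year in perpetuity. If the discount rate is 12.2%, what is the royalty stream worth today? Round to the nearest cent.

D₁ = D₀ × (1 + g) = 4,060.00 × 1.072 = 4,352.3200
Growing perpetuity: P = D₁ / (r − g) = 4,352.3200 / (0.122 − 0.072) = 87,046.40

87046.40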